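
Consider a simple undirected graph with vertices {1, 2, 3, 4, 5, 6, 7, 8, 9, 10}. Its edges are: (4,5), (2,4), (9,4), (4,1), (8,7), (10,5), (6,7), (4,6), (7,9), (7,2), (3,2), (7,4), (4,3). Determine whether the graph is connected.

Starting from 1 and exploring outward reaches every vertex (1, 4, 5, 7, 2, 6, 3, 9, 10, 8); the graph is connected.

Yes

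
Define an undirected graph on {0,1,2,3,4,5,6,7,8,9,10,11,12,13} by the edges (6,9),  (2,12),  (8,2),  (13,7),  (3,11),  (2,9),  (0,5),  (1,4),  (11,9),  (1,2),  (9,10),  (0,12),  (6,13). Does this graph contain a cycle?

The graph has 14 vertices, 13 edges, and 1 connected component.
Since 13 = 14 - 1, the graph is a forest and contains no cycle.

No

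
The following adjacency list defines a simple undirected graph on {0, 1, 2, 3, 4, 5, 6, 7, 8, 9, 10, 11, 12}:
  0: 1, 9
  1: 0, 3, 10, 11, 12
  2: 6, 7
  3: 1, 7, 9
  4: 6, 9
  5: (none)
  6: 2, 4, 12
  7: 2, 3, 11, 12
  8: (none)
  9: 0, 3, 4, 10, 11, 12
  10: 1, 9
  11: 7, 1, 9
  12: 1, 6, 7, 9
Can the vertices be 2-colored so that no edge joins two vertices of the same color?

Partition the vertices as {1, 5, 6, 7, 8, 9} vs {0, 2, 3, 4, 10, 11, 12}. Each listed edge has one endpoint in each part, so the graph is bipartite.

Yes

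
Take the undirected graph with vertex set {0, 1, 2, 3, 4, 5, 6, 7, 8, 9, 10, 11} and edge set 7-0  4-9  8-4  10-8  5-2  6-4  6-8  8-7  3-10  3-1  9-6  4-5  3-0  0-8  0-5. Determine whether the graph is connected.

No

Component: {11}
Component: {0, 1, 2, 3, 4, 5, 6, 7, 8, 9, 10}
There are 2 separate components, so the graph is not connected.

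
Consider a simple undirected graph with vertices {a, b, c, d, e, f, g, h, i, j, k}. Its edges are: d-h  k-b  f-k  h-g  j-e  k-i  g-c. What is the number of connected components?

Component: {a}
Component: {e, j}
Component: {b, f, i, k}
Component: {c, d, g, h}

4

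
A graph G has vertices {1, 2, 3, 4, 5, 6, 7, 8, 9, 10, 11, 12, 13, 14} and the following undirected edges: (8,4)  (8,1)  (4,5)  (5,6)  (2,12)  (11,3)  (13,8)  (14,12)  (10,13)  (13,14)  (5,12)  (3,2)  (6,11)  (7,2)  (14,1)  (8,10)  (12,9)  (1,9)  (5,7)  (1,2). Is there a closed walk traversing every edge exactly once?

No

Degrees: 1:4, 2:4, 3:2, 4:2, 5:4, 6:2, 7:2, 8:4, 9:2, 10:2, 11:2, 12:4, 13:3, 14:3
Vertices with odd degree: 13, 14. An Eulerian circuit requires all degrees even.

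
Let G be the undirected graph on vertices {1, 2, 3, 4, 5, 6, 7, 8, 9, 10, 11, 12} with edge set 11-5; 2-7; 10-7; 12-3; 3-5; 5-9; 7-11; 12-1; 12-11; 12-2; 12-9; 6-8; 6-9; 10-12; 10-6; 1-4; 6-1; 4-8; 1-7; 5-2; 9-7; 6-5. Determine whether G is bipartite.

No

9-6-5-9 is an odd cycle (length 3), and a bipartite graph can contain only even cycles.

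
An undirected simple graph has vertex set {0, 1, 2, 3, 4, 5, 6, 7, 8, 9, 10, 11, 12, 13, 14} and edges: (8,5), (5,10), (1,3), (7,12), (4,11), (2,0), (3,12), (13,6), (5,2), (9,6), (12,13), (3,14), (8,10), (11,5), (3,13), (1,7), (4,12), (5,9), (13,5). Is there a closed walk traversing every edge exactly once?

Degrees: 0:1, 1:2, 2:2, 3:4, 4:2, 5:6, 6:2, 7:2, 8:2, 9:2, 10:2, 11:2, 12:4, 13:4, 14:1
Vertices with odd degree: 0, 14. An Eulerian circuit requires all degrees even.

No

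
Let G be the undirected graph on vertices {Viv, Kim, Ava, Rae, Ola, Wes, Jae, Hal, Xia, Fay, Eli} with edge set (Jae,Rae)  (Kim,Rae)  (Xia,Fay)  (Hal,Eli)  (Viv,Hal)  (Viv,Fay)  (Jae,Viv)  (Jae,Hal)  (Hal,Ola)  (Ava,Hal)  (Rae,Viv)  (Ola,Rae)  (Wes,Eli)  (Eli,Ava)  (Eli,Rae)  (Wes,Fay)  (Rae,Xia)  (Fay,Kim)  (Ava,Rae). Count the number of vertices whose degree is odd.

Degrees: Viv:4, Kim:2, Ava:3, Rae:7, Ola:2, Wes:2, Jae:3, Hal:5, Xia:2, Fay:4, Eli:4
Odd-degree vertices: Ava, Rae, Jae, Hal.

4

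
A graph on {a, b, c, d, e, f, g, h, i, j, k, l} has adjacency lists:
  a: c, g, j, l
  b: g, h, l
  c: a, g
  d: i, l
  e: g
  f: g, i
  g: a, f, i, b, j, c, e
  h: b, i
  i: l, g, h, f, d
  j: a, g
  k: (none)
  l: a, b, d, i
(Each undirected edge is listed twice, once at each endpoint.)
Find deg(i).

Neighbors of i: d, f, g, h, l.

5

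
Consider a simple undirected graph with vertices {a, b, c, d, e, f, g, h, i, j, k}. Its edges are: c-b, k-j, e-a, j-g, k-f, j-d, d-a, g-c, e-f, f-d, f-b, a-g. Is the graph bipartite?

Partition the vertices as {b, d, e, g, h, i, k} vs {a, c, f, j}. Each listed edge has one endpoint in each part, so the graph is bipartite.

Yes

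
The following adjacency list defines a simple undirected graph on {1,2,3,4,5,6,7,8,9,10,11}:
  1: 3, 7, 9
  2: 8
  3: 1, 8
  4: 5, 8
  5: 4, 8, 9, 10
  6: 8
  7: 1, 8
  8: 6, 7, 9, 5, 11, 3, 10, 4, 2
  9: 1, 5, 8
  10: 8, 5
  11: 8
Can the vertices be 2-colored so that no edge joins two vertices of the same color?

No

The cycle 10-5-8-10 has length 3, which is odd, so the graph is not bipartite.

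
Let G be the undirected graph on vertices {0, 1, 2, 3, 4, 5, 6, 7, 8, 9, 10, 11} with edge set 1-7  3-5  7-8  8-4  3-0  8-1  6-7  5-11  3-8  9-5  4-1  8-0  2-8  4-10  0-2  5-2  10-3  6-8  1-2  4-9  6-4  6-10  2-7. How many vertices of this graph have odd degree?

6

Degrees: 0:3, 1:4, 2:5, 3:4, 4:5, 5:4, 6:4, 7:4, 8:7, 9:2, 10:3, 11:1
Odd-degree vertices: 0, 2, 4, 8, 10, 11.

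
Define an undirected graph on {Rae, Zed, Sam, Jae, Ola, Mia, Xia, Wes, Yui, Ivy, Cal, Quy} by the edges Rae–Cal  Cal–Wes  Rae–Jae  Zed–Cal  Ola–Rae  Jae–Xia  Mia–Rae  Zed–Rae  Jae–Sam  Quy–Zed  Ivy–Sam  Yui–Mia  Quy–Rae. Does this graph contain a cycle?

The graph has 12 vertices, 13 edges, and 1 connected component.
One cycle is Rae-Quy-Zed-Rae.

Yes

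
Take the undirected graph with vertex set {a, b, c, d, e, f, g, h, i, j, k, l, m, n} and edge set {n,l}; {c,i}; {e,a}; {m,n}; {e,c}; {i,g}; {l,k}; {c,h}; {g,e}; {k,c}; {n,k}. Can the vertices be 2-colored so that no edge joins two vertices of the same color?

The cycle k-l-n-k has length 3, which is odd, so the graph is not bipartite.

No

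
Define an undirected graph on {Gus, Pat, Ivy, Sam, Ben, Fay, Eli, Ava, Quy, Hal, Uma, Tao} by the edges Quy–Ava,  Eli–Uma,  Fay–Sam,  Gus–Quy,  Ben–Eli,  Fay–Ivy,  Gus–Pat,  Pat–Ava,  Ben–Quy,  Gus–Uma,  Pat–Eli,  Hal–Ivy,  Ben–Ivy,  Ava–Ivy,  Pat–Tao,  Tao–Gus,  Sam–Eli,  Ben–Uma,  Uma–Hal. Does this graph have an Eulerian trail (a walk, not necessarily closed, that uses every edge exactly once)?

Degrees: Gus:4, Pat:4, Ivy:4, Sam:2, Ben:4, Fay:2, Eli:4, Ava:3, Quy:3, Hal:2, Uma:4, Tao:2
Odd-degree vertices: Ava, Quy (2 total).
The non-isolated vertices are connected and exactly 2 have odd degree, so an Eulerian trail exists (from Ava to Quy).

Yes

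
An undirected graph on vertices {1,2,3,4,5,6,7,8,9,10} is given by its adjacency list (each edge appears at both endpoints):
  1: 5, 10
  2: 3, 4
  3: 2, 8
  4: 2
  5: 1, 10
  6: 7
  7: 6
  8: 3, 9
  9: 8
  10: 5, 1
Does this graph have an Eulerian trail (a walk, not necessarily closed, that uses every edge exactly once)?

No

Degrees: 1:2, 2:2, 3:2, 4:1, 5:2, 6:1, 7:1, 8:2, 9:1, 10:2
Odd-degree vertices: 4, 6, 7, 9 (4 total).
With 4 odd-degree vertices (more than two), no single trail can use every edge.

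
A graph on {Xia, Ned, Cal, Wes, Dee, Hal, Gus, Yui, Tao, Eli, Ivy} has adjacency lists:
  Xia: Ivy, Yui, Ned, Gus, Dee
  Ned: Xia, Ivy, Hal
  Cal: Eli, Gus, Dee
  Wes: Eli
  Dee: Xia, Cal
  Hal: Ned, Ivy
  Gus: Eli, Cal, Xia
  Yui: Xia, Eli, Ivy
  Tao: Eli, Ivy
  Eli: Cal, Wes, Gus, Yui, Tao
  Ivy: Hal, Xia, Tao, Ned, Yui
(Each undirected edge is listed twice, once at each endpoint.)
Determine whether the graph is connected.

Yes

Starting from Xia and exploring outward reaches every vertex (Xia, Yui, Dee, Ivy, Gus, Ned, Eli, Cal, Hal, Tao, Wes); the graph is connected.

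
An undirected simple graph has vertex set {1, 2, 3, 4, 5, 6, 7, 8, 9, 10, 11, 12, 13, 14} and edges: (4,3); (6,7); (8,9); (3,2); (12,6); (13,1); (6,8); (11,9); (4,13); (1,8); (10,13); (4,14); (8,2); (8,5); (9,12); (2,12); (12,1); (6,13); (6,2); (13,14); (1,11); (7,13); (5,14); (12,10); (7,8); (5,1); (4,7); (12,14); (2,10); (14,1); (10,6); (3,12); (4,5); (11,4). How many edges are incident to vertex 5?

4

Neighbors of 5: 1, 4, 8, 14.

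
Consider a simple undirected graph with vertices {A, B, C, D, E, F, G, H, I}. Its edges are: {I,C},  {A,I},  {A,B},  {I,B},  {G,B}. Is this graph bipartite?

No

A-B-I-A is an odd cycle (length 3), and a bipartite graph can contain only even cycles.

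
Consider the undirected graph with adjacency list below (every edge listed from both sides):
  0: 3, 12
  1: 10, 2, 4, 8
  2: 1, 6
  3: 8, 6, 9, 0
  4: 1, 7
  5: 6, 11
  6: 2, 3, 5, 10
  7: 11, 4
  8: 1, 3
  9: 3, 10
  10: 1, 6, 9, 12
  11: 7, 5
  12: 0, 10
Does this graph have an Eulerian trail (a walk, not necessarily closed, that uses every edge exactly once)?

Yes

Degrees: 0:2, 1:4, 2:2, 3:4, 4:2, 5:2, 6:4, 7:2, 8:2, 9:2, 10:4, 11:2, 12:2
Odd-degree vertices: none (0 total).
With 0 odd-degree vertices and all edges in one connected piece, an Eulerian trail exists.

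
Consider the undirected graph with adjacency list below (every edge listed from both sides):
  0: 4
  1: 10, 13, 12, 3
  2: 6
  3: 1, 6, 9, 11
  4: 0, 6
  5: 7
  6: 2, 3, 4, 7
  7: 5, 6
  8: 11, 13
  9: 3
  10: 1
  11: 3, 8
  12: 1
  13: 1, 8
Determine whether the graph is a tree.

No

|V| = 14, |E| = 14.
Connected but with 14 > 13 edges, so it has a cycle and is not a tree.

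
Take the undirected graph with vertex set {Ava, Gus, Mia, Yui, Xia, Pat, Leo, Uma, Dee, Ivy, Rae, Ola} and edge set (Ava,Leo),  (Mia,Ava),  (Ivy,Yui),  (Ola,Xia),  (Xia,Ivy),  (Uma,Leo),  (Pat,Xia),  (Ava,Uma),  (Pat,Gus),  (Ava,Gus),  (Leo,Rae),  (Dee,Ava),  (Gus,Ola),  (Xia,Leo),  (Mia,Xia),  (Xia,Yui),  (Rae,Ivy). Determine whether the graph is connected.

Yes

Starting from Ava and exploring outward reaches every vertex (Ava, Leo, Gus, Dee, Mia, Uma, Xia, Rae, Ola, Pat, Yui, Ivy); the graph is connected.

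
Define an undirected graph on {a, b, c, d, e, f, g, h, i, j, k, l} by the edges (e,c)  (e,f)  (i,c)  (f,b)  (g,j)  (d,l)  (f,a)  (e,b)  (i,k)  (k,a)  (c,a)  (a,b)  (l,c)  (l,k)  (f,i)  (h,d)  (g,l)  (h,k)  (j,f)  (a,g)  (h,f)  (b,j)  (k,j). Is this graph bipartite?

No

The cycle b-f-e-b has length 3, which is odd, so the graph is not bipartite.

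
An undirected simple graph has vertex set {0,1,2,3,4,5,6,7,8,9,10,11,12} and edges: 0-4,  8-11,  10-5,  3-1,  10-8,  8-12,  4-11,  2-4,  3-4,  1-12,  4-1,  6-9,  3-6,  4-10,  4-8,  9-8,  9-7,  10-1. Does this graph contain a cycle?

Yes

|V| = 13, |E| = 18, number of components = 1.
Since 18 > 13 - 1, a cycle must exist; for instance 4-3-6-9-8-10-1-4.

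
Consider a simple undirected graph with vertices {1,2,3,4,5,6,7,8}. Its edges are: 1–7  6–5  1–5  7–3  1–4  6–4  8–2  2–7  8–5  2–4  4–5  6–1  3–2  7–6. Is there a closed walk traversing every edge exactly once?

Degrees: 1:4, 2:4, 3:2, 4:4, 5:4, 6:4, 7:4, 8:2
Every vertex has even degree and the edges form a single connected piece, so an Eulerian circuit exists.

Yes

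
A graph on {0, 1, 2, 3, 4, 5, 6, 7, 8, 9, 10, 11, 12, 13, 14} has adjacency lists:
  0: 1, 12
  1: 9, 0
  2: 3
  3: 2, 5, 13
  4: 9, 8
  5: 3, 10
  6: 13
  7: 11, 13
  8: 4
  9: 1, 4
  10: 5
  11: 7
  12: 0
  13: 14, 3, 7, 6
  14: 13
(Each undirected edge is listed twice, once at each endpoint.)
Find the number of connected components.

Component: {0, 1, 4, 8, 9, 12}
Component: {2, 3, 5, 6, 7, 10, 11, 13, 14}

2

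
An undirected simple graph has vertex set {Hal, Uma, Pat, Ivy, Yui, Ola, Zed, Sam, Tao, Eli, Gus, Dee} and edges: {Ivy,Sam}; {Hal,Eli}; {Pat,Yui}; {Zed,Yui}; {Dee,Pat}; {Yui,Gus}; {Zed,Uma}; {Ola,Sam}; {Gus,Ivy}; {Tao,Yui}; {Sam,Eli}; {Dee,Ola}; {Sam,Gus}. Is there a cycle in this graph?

Yes

|V| = 12, |E| = 13, number of components = 1.
One cycle is Sam-Ola-Dee-Pat-Yui-Gus-Sam.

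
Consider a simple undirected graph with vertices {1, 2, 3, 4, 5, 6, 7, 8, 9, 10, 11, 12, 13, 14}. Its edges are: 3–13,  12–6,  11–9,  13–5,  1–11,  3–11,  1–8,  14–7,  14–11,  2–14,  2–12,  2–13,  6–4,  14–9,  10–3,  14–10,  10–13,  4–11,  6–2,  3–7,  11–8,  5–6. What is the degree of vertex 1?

2

Neighbors of 1: 8, 11.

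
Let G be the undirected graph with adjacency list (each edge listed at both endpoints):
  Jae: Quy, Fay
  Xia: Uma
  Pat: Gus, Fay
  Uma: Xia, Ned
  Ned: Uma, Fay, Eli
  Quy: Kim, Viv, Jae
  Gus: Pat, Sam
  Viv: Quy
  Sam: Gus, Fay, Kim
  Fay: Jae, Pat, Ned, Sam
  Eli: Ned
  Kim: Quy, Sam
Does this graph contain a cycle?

Yes

The graph has 12 vertices, 13 edges, and 1 connected component.
One cycle is Fay-Pat-Gus-Sam-Fay.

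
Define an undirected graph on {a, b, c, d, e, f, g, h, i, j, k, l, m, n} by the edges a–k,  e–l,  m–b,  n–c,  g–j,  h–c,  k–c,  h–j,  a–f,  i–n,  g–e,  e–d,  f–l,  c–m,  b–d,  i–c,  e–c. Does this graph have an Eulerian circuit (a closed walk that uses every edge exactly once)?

Yes

Degrees: a:2, b:2, c:6, d:2, e:4, f:2, g:2, h:2, i:2, j:2, k:2, l:2, m:2, n:2
Every vertex has even degree and the edges form a single connected piece, so an Eulerian circuit exists.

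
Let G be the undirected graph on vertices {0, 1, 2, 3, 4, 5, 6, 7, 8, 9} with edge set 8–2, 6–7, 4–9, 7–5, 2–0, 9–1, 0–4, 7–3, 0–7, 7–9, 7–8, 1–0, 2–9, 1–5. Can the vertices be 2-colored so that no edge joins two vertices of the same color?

Yes

Color {1, 2, 4, 7} black and {0, 3, 5, 6, 8, 9} white. No edge joins two same-colored vertices, so the graph is bipartite.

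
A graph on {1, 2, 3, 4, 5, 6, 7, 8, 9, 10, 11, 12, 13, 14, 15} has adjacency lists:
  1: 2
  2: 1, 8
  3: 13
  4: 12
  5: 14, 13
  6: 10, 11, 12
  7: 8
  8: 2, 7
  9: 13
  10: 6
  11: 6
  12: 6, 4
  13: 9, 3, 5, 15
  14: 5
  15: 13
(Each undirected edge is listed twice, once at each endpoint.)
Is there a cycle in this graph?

No

|V| = 15, |E| = 12, number of components = 3.
Since 12 = 15 - 3, the graph is a forest and contains no cycle.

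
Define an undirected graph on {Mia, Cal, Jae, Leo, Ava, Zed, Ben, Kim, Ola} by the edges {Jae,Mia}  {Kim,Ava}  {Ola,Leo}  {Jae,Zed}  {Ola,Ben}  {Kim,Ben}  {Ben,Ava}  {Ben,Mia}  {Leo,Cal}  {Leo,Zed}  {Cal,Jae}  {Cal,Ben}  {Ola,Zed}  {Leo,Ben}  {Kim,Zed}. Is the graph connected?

Starting from Mia and exploring outward reaches every vertex (Mia, Ben, Jae, Kim, Cal, Ava, Ola, Leo, Zed); the graph is connected.

Yes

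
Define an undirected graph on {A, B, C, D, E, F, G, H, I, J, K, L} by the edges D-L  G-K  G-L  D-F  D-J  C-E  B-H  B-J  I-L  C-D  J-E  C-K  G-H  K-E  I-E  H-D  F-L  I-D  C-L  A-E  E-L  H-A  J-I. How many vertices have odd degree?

2

Degrees: A:2, B:2, C:4, D:6, E:6, F:2, G:3, H:4, I:4, J:4, K:3, L:6
Odd-degree vertices: G, K.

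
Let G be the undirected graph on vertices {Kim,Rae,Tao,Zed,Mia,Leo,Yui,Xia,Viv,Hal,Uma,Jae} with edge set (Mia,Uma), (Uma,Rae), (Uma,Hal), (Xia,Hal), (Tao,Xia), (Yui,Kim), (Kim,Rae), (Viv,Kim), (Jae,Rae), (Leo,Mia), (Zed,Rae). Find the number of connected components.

1

Component: {Kim, Rae, Tao, Zed, Mia, Leo, Yui, Xia, Viv, Hal, Uma, Jae}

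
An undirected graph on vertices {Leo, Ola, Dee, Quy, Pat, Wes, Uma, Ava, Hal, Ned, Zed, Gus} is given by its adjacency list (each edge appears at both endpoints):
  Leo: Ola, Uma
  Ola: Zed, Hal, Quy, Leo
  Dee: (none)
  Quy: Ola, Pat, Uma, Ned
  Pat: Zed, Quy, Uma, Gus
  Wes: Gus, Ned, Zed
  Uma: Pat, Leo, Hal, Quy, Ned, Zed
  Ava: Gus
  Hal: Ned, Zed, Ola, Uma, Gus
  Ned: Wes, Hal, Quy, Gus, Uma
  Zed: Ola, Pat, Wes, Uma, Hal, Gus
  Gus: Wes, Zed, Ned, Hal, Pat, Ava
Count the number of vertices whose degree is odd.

Degrees: Leo:2, Ola:4, Dee:0, Quy:4, Pat:4, Wes:3, Uma:6, Ava:1, Hal:5, Ned:5, Zed:6, Gus:6
Odd-degree vertices: Wes, Ava, Hal, Ned.

4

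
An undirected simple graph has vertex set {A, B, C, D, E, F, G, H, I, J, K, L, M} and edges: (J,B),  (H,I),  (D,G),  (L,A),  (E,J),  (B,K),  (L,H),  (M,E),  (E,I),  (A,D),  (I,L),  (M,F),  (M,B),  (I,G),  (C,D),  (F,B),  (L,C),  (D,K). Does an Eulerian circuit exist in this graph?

Degrees: A:2, B:4, C:2, D:4, E:3, F:2, G:2, H:2, I:4, J:2, K:2, L:4, M:3
E, M have odd degree; an Eulerian circuit needs every degree to be even, so none exists.

No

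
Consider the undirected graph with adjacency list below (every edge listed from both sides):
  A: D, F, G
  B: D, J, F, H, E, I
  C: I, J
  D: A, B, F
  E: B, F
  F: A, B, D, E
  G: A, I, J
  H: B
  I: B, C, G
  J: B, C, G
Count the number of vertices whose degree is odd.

6

Degrees: A:3, B:6, C:2, D:3, E:2, F:4, G:3, H:1, I:3, J:3
Odd-degree vertices: A, D, G, H, I, J.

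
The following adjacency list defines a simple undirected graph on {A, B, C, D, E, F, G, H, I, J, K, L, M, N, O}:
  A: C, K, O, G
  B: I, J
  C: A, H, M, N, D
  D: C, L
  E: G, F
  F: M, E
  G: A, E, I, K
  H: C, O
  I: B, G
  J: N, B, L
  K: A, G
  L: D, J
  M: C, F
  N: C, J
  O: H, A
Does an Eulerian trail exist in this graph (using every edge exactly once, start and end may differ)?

Yes

Degrees: A:4, B:2, C:5, D:2, E:2, F:2, G:4, H:2, I:2, J:3, K:2, L:2, M:2, N:2, O:2
Odd-degree vertices: C, J (2 total).
The non-isolated vertices are connected and exactly 2 have odd degree, so an Eulerian trail exists (from C to J).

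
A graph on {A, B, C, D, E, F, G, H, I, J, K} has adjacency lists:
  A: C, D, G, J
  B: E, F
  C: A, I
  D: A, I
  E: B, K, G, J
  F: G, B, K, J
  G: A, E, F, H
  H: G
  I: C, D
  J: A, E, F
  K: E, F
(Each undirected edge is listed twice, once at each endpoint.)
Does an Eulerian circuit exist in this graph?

Degrees: A:4, B:2, C:2, D:2, E:4, F:4, G:4, H:1, I:2, J:3, K:2
Vertices with odd degree: H, J. An Eulerian circuit requires all degrees even.

No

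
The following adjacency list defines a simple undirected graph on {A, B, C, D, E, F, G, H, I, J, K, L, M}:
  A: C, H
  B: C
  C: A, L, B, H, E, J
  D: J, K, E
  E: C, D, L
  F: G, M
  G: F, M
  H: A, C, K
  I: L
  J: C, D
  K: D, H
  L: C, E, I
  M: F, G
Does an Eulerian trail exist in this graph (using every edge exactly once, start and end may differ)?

No

Degrees: A:2, B:1, C:6, D:3, E:3, F:2, G:2, H:3, I:1, J:2, K:2, L:3, M:2
Odd-degree vertices: B, D, E, H, I, L (6 total).
An Eulerian trail requires 0 or 2 odd-degree vertices; here there are 6.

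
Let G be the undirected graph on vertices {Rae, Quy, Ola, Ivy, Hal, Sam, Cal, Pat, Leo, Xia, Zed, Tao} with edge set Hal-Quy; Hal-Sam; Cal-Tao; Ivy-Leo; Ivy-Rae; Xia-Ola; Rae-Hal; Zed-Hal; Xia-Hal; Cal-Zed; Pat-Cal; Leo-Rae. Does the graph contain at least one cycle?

Yes

|V| = 12, |E| = 12, number of components = 1.
One cycle is Rae-Leo-Ivy-Rae.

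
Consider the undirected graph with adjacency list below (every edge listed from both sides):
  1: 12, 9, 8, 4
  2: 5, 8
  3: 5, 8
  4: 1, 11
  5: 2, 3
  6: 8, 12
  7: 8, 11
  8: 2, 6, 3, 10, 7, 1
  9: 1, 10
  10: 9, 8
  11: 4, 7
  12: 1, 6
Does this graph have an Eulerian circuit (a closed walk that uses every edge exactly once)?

Degrees: 1:4, 2:2, 3:2, 4:2, 5:2, 6:2, 7:2, 8:6, 9:2, 10:2, 11:2, 12:2
Every vertex has even degree and the edges form a single connected piece, so an Eulerian circuit exists.

Yes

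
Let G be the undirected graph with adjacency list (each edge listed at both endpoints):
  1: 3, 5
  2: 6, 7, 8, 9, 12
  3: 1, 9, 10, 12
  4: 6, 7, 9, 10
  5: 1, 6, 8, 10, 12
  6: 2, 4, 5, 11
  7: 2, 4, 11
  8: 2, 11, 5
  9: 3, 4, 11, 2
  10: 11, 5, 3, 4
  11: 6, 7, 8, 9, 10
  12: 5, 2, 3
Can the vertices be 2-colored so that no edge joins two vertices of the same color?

A valid 2-coloring puts {2, 3, 4, 5, 11} on one side and {1, 6, 7, 8, 9, 10, 12} on the other; every edge crosses between the two sides.

Yes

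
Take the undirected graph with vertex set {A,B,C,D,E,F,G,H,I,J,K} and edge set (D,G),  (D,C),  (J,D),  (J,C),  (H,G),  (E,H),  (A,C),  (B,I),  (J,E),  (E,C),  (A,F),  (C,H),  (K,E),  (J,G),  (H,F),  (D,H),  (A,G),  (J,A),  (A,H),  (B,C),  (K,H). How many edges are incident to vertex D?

4

Neighbors of D: C, G, H, J.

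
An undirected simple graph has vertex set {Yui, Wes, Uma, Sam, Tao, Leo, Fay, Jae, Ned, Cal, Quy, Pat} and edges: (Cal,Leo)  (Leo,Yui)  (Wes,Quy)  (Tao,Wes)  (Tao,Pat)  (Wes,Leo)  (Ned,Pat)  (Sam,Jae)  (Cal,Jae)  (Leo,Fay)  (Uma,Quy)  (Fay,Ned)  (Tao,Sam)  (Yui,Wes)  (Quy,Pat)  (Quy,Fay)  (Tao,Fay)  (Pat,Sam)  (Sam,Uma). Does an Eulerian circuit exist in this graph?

Degrees: Yui:2, Wes:4, Uma:2, Sam:4, Tao:4, Leo:4, Fay:4, Jae:2, Ned:2, Cal:2, Quy:4, Pat:4
Every vertex has even degree and the edges form a single connected piece, so an Eulerian circuit exists.

Yes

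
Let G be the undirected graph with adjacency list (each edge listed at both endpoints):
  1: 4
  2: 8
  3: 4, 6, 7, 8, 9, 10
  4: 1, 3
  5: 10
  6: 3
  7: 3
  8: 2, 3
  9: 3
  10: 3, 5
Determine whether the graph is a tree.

Yes

|V| = 10, |E| = 9.
It is connected with exactly 9 edges, hence acyclic — it is a tree.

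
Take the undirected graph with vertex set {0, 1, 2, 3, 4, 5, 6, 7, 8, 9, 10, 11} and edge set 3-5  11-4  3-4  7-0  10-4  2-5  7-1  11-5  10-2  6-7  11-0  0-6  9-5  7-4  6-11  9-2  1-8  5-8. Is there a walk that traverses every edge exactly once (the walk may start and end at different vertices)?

Degrees: 0:3, 1:2, 2:3, 3:2, 4:4, 5:5, 6:3, 7:4, 8:2, 9:2, 10:2, 11:4
Odd-degree vertices: 0, 2, 5, 6 (4 total).
An Eulerian trail requires 0 or 2 odd-degree vertices; here there are 4.

No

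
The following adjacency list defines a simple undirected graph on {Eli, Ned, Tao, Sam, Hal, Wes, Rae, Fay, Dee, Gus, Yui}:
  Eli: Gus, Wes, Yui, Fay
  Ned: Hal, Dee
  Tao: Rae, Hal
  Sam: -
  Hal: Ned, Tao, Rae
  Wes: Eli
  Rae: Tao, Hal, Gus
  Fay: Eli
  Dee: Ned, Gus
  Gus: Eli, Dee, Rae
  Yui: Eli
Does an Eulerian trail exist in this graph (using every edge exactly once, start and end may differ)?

No

Degrees: Eli:4, Ned:2, Tao:2, Sam:0, Hal:3, Wes:1, Rae:3, Fay:1, Dee:2, Gus:3, Yui:1
Odd-degree vertices: Hal, Wes, Rae, Fay, Gus, Yui (6 total).
With 6 odd-degree vertices (more than two), no single trail can use every edge.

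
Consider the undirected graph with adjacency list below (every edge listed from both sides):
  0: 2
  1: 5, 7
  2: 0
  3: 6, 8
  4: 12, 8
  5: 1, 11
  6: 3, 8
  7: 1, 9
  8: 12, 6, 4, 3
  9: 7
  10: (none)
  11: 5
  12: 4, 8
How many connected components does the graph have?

4

Component: {10}
Component: {0, 2}
Component: {1, 5, 7, 9, 11}
Component: {3, 4, 6, 8, 12}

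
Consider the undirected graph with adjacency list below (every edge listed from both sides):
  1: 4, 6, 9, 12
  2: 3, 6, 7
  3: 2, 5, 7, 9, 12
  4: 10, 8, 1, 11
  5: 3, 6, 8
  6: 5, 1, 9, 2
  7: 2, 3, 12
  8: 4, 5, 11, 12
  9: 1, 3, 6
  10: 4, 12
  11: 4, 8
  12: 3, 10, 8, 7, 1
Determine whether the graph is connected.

Starting from 1 and exploring outward reaches every vertex (1, 6, 12, 4, 9, 2, 5, 8, 7, 3, 10, 11); the graph is connected.

Yes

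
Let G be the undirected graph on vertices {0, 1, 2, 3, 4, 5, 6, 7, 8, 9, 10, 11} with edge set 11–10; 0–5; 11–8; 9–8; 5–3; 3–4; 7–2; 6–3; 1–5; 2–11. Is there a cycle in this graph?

No

|V| = 12, |E| = 10, number of components = 2.
A forest on 12 vertices with 2 components has exactly 10 edges, which matches — so no cycle.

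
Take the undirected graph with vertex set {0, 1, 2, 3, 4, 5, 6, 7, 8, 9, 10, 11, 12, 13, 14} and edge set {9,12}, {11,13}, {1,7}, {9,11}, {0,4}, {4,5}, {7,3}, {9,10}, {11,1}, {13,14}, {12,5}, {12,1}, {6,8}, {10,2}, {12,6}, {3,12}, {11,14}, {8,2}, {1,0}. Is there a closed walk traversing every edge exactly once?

No

Degrees: 0:2, 1:4, 2:2, 3:2, 4:2, 5:2, 6:2, 7:2, 8:2, 9:3, 10:2, 11:4, 12:5, 13:2, 14:2
Vertices with odd degree: 9, 12. An Eulerian circuit requires all degrees even.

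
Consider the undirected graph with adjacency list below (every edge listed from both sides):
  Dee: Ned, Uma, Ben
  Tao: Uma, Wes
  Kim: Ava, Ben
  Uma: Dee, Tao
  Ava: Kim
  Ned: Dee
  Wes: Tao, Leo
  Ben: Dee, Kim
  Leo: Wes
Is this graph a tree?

The graph has 9 vertices and 8 edges.
Connected and |E| = |V| - 1, which characterizes a tree.

Yes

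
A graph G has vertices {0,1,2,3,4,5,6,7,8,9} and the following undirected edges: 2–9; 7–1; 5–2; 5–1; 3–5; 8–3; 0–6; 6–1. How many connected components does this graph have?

2

Component: {4}
Component: {0, 1, 2, 3, 5, 6, 7, 8, 9}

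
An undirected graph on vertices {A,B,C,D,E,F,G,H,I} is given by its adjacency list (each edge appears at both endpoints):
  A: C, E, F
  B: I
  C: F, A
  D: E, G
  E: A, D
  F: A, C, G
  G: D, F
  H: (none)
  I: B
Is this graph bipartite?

The cycle C-A-F-C has length 3, which is odd, so the graph is not bipartite.

No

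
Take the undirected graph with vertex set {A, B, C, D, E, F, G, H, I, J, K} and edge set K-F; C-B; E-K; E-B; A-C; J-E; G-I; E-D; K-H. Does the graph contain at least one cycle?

No

The graph has 11 vertices, 9 edges, and 2 connected components.
Since 9 = 11 - 2, the graph is a forest and contains no cycle.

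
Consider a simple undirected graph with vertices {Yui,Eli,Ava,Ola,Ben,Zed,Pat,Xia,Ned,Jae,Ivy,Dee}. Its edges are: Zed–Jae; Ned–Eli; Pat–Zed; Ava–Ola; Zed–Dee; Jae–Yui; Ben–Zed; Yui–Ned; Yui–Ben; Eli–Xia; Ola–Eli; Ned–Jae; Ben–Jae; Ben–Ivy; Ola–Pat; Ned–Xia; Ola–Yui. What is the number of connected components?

1

Component: {Yui, Eli, Ava, Ola, Ben, Zed, Pat, Xia, Ned, Jae, Ivy, Dee}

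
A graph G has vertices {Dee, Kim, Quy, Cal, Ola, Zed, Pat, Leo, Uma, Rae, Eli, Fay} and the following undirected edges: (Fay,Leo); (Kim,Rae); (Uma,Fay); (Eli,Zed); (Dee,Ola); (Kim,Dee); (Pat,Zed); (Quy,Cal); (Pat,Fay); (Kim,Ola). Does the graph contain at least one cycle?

Yes

|V| = 12, |E| = 10, number of components = 3.
Since 10 > 12 - 3, a cycle must exist; for instance Dee-Kim-Ola-Dee.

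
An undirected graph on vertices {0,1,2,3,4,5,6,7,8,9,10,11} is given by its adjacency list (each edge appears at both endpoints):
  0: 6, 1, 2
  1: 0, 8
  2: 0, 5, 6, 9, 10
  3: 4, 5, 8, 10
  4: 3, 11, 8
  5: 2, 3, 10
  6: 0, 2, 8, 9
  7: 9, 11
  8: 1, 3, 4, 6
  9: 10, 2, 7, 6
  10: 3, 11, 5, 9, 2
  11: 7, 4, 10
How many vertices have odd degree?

Degrees: 0:3, 1:2, 2:5, 3:4, 4:3, 5:3, 6:4, 7:2, 8:4, 9:4, 10:5, 11:3
Odd-degree vertices: 0, 2, 4, 5, 10, 11.

6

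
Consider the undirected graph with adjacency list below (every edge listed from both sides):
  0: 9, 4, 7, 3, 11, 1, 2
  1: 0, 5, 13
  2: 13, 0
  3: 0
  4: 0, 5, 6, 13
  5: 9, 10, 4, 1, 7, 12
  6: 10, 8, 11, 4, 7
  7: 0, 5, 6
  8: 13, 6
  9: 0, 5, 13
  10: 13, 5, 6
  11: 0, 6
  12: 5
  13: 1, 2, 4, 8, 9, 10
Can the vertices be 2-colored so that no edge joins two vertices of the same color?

Yes

Partition the vertices as {1, 2, 3, 4, 7, 8, 9, 10, 11, 12} vs {0, 5, 6, 13}. Each listed edge has one endpoint in each part, so the graph is bipartite.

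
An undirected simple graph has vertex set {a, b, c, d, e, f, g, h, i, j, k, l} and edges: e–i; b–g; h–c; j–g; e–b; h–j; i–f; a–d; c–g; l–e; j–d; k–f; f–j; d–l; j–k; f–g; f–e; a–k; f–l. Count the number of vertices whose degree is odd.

4

Degrees: a:2, b:2, c:2, d:3, e:4, f:6, g:4, h:2, i:2, j:5, k:3, l:3
Odd-degree vertices: d, j, k, l.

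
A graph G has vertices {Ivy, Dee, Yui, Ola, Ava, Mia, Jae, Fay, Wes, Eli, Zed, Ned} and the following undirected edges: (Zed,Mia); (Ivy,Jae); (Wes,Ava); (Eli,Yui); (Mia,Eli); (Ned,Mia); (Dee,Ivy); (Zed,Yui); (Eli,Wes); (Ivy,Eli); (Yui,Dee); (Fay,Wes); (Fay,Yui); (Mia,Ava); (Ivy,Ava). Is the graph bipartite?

Color {Dee, Ola, Ava, Jae, Fay, Eli, Zed, Ned} black and {Ivy, Yui, Mia, Wes} white. No edge joins two same-colored vertices, so the graph is bipartite.

Yes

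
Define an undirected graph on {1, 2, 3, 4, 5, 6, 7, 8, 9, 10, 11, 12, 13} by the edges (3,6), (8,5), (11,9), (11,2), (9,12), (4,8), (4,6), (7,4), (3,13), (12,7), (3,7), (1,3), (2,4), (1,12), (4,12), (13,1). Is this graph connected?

Component: {10}
Component: {1, 2, 3, 4, 5, 6, 7, 8, 9, 11, 12, 13}
No edge joins these 2 groups, so the graph is disconnected.

No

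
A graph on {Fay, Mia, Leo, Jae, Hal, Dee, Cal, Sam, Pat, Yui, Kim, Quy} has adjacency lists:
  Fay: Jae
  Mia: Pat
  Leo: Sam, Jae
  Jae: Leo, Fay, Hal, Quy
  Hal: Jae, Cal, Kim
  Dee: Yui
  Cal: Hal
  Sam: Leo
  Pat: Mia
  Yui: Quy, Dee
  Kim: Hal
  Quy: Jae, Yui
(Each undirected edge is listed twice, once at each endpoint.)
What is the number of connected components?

Component: {Mia, Pat}
Component: {Fay, Leo, Jae, Hal, Dee, Cal, Sam, Yui, Kim, Quy}

2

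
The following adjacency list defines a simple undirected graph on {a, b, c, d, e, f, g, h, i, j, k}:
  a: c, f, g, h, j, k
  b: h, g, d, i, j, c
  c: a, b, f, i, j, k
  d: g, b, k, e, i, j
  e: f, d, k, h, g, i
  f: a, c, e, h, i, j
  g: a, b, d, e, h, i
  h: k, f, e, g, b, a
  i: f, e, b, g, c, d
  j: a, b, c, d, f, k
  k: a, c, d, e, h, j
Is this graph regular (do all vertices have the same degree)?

Degrees: a:6, b:6, c:6, d:6, e:6, f:6, g:6, h:6, i:6, j:6, k:6
Every vertex has degree 6, so the graph is 6-regular.

Yes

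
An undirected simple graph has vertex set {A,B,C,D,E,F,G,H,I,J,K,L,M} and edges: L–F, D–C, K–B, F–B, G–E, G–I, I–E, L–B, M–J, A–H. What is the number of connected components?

Component: {A, H}
Component: {C, D}
Component: {J, M}
Component: {E, G, I}
Component: {B, F, K, L}

5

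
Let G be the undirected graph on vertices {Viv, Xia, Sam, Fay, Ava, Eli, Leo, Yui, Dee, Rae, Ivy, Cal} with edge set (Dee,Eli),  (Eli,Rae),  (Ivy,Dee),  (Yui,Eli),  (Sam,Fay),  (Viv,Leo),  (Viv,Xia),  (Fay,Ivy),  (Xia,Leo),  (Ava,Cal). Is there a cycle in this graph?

Yes

The graph has 12 vertices, 10 edges, and 3 connected components.
One cycle is Viv-Xia-Leo-Viv.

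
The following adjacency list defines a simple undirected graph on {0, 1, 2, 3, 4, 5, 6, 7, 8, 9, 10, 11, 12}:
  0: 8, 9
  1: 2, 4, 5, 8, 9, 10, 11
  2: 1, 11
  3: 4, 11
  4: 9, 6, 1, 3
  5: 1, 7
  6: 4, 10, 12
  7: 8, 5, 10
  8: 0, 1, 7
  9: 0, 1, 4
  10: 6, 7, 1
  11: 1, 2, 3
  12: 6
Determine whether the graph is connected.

Starting from 0 and exploring outward reaches every vertex (0, 9, 8, 4, 1, 7, 6, 3, 5, 10, 11, 2, 12); the graph is connected.

Yes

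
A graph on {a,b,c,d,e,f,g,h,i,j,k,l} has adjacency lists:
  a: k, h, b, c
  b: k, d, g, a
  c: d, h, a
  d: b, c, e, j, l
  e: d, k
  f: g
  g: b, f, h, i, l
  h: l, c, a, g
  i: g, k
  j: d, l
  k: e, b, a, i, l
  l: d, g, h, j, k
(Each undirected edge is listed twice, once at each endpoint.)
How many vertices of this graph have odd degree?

Degrees: a:4, b:4, c:3, d:5, e:2, f:1, g:5, h:4, i:2, j:2, k:5, l:5
Odd-degree vertices: c, d, f, g, k, l.

6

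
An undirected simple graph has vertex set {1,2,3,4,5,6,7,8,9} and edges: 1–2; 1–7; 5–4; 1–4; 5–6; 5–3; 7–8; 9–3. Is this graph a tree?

The graph has 9 vertices and 8 edges.
Connected and |E| = |V| - 1, which characterizes a tree.

Yes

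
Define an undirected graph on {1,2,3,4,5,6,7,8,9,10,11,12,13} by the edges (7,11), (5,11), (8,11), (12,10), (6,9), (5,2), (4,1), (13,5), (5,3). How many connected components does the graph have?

Component: {1, 4}
Component: {6, 9}
Component: {10, 12}
Component: {2, 3, 5, 7, 8, 11, 13}

4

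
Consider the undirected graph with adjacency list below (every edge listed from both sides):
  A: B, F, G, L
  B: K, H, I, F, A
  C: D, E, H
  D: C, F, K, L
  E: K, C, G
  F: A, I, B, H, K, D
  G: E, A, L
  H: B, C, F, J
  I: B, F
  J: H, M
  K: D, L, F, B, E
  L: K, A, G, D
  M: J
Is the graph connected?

A breadth-first search from A visits A, B, G, L, F, H, K, I, E, D, J, C, M — all 13 vertices — so the graph is connected.

Yes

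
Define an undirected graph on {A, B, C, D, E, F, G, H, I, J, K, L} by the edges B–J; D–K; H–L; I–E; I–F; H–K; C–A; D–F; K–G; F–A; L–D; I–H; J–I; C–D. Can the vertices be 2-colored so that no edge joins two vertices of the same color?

D-F-I-H-L-D is an odd cycle (length 5), and a bipartite graph can contain only even cycles.

No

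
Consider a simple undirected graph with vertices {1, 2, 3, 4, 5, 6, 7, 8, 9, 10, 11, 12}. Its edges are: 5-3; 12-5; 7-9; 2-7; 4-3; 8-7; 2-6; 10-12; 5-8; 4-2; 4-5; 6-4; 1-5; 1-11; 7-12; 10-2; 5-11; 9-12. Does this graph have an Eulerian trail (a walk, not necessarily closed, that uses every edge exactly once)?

Degrees: 1:2, 2:4, 3:2, 4:4, 5:6, 6:2, 7:4, 8:2, 9:2, 10:2, 11:2, 12:4
Odd-degree vertices: none (0 total).
With 0 odd-degree vertices and all edges in one connected piece, an Eulerian trail exists.

Yes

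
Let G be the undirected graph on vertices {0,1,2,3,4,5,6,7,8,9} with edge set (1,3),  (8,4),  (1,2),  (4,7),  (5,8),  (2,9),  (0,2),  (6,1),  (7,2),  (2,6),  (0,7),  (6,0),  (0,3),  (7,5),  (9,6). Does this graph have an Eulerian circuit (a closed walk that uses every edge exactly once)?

Degrees: 0:4, 1:3, 2:5, 3:2, 4:2, 5:2, 6:4, 7:4, 8:2, 9:2
Vertices with odd degree: 1, 2. An Eulerian circuit requires all degrees even.

No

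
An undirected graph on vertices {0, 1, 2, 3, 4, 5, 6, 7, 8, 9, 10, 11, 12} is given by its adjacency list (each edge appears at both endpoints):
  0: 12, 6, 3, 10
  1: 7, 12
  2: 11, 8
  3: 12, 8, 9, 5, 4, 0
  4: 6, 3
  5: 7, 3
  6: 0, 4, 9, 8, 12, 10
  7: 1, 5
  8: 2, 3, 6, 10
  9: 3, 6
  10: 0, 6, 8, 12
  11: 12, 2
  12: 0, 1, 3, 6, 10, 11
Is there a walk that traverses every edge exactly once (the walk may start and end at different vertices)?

Degrees: 0:4, 1:2, 2:2, 3:6, 4:2, 5:2, 6:6, 7:2, 8:4, 9:2, 10:4, 11:2, 12:6
Odd-degree vertices: none (0 total).
The non-isolated vertices are connected and exactly 0 have odd degree, so an Eulerian trail exists.

Yes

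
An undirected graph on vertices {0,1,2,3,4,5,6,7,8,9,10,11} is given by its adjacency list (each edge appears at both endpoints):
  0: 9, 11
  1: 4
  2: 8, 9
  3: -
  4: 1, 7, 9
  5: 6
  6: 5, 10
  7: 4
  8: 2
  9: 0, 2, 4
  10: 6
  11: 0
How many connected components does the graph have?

3

Component: {3}
Component: {5, 6, 10}
Component: {0, 1, 2, 4, 7, 8, 9, 11}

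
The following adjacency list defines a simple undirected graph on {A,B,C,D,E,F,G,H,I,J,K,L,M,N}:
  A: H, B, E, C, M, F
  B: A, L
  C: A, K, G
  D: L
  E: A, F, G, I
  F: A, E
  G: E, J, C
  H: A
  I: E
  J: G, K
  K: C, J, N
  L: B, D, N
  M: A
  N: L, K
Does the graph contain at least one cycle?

Yes

|V| = 14, |E| = 17, number of components = 1.
Since 17 > 14 - 1, a cycle must exist; for instance A-B-L-N-K-C-A.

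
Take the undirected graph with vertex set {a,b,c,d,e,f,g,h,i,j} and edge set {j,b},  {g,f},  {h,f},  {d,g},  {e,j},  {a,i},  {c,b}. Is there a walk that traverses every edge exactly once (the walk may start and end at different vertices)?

No

Degrees: a:1, b:2, c:1, d:1, e:1, f:2, g:2, h:1, i:1, j:2
Odd-degree vertices: a, c, d, e, h, i (6 total).
With 6 odd-degree vertices (more than two), no single trail can use every edge.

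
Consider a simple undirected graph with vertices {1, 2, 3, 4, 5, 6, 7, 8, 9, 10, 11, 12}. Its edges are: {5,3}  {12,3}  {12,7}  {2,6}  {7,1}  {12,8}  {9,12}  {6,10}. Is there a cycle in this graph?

No

|V| = 12, |E| = 8, number of components = 4.
A forest on 12 vertices with 4 components has exactly 8 edges, which matches — so no cycle.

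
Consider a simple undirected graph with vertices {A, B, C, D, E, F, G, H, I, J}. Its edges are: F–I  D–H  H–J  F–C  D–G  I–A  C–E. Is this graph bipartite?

Color {B, C, G, H, I} black and {A, D, E, F, J} white. No edge joins two same-colored vertices, so the graph is bipartite.

Yes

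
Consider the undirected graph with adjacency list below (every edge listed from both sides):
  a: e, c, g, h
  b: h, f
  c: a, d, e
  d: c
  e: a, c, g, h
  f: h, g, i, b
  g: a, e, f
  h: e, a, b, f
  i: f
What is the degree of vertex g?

3

Neighbors of g: a, e, f.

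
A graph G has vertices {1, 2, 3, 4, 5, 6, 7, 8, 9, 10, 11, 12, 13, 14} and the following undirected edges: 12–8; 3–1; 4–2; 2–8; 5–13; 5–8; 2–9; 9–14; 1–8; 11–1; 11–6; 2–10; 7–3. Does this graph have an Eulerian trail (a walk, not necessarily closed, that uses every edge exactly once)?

Degrees: 1:3, 2:4, 3:2, 4:1, 5:2, 6:1, 7:1, 8:4, 9:2, 10:1, 11:2, 12:1, 13:1, 14:1
Odd-degree vertices: 1, 4, 6, 7, 10, 12, 13, 14 (8 total).
With 8 odd-degree vertices (more than two), no single trail can use every edge.

No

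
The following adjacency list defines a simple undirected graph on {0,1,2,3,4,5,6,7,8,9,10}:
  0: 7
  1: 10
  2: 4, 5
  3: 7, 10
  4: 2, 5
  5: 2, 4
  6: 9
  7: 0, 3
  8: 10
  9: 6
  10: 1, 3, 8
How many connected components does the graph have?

3

Component: {6, 9}
Component: {2, 4, 5}
Component: {0, 1, 3, 7, 8, 10}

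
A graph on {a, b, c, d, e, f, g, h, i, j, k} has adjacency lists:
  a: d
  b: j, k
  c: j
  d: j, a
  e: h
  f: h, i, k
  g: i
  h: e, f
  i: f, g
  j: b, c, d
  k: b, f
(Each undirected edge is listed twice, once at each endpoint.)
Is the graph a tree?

Yes

The graph has 11 vertices and 10 edges.
Connected and |E| = |V| - 1, which characterizes a tree.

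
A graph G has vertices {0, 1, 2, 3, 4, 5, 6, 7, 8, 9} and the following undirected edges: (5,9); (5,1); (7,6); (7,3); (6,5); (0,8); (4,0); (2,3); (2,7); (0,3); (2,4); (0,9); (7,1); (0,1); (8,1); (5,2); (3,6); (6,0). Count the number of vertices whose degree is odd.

0

Degrees: 0:6, 1:4, 2:4, 3:4, 4:2, 5:4, 6:4, 7:4, 8:2, 9:2
Odd-degree vertices: none.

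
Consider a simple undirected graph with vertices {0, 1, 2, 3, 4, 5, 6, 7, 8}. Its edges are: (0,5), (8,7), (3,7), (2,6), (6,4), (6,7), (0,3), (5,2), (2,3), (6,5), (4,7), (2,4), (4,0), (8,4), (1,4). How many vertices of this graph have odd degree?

4

Degrees: 0:3, 1:1, 2:4, 3:3, 4:6, 5:3, 6:4, 7:4, 8:2
Odd-degree vertices: 0, 1, 3, 5.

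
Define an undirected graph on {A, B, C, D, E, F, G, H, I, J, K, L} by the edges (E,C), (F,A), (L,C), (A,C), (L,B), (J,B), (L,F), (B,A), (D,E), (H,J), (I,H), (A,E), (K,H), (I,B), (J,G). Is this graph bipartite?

The cycle E-A-C-E has length 3, which is odd, so the graph is not bipartite.

No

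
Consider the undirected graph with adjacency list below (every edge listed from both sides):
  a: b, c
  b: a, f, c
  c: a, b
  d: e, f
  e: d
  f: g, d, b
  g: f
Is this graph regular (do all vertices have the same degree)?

No

Degrees: a:2, b:3, c:2, d:2, e:1, f:3, g:1
Degrees are not all equal (e.g. deg(e)=1 but deg(b)=3); not regular.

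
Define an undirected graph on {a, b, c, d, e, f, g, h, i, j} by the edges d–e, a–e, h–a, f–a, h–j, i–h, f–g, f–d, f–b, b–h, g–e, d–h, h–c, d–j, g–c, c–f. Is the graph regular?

Degrees: a:3, b:2, c:3, d:4, e:3, f:5, g:3, h:6, i:1, j:2
Degrees are not all equal (e.g. deg(i)=1 but deg(h)=6); not regular.

No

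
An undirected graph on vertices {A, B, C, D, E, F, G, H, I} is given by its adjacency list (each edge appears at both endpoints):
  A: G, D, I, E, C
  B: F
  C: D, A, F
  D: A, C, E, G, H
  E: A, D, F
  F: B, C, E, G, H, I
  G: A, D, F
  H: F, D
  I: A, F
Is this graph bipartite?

No

The cycle G-D-A-G has length 3, which is odd, so the graph is not bipartite.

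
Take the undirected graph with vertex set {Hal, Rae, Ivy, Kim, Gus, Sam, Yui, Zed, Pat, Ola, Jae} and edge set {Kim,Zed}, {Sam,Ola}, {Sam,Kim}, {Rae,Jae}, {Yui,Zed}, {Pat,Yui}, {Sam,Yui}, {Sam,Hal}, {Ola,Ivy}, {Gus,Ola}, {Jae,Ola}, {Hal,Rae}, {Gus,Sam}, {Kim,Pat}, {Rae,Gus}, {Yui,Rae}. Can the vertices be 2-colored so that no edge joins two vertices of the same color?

No

Gus-Sam-Ola-Gus is an odd cycle (length 3), and a bipartite graph can contain only even cycles.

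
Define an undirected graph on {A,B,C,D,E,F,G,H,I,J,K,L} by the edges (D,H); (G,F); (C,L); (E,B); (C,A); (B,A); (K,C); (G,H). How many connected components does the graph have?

Component: {I}
Component: {J}
Component: {D, F, G, H}
Component: {A, B, C, E, K, L}

4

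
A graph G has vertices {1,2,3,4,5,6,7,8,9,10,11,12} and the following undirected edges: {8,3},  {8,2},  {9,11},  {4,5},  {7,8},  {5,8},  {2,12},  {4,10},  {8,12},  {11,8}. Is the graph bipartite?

No

8-2-12-8 is an odd cycle (length 3), and a bipartite graph can contain only even cycles.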